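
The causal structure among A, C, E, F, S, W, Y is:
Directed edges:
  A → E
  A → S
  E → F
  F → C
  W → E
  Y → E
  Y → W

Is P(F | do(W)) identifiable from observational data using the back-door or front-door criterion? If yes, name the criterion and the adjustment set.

P(F|do(W)): backdoor, adjust for {Y}.

desc(W)\{W}={C,E,F}; candidates ⊆ {A,S,Y}.
size 0: {}; under {} W still reaches {C,E,F,Y} ∋ F.
{Y}: W⊥F given {Y} in G with W→· removed — back-door holds.
P(F|do(W)) = Σ_{Y} P(F|W,Y)·P(Y).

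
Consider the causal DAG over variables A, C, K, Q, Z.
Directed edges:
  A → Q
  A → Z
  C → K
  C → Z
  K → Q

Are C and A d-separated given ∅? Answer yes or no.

Bayes-Ball from C | ∅ reaches {K,Q,Z}.
A ∉ reach(C|∅) ⇒ C ⊥ A | ∅.

Yes — C ⊥ A | ∅.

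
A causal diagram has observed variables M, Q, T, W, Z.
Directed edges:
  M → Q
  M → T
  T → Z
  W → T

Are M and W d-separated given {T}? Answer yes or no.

No — M and W are d-connected given {T}.

Bayes-Ball from M | {T} reaches {Q,W}.
W ∈ reach(M|{T}) ⇒ M ⊥̸ W | {T}.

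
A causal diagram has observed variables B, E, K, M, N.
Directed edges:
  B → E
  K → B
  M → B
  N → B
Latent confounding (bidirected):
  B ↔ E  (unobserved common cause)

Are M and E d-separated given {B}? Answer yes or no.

No — M and E are d-connected given {B}.

Bayes-Ball from M | {B} reaches {E,K,N}.
E ∈ reach(M|{B}) ⇒ M ⊥̸ E | {B}.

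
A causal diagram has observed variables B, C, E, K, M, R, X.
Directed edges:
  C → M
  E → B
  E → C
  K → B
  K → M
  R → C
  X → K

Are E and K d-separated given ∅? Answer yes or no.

Yes — E ⊥ K | ∅.

Bayes-Ball from E | ∅ reaches {B,C,M}.
K ∉ reach(E|∅) ⇒ E ⊥ K | ∅.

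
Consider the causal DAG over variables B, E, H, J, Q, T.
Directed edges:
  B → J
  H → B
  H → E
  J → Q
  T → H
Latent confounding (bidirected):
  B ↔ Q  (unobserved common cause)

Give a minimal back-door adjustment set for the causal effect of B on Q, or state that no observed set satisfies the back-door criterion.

desc(B)\{B}={J,Q}; candidates ⊆ {E,H,T}.
B↔Q: latent back-door arc(s) into B.
size 0: {}; under {} B still reaches {E,H,Q,T} ∋ Q.
size 1: {E}, {H}, {T}; under {E} B still reaches {H,Q,T} ∋ Q.
size 2: {E,H}, {E,T}, {H,T}; under {E,H} B still reaches {Q} ∋ Q.
B↔Q cannot be blocked by any observed set — no back-door set.

B→Q: no observed back-door set.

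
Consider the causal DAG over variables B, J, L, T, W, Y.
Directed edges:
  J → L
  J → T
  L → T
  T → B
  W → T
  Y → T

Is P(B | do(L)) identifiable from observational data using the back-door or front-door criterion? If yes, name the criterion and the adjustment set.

desc(L)\{L}={B,T}; candidates ⊆ {J,W,Y}.
size 0: {}; under {} L still reaches {B,J,T} ∋ B.
{J}: L⊥B given {J} in G with L→· removed — back-door holds.
P(B|do(L)) = Σ_{J} P(B|L,J)·P(J).

P(B|do(L)): backdoor, adjust for {J}.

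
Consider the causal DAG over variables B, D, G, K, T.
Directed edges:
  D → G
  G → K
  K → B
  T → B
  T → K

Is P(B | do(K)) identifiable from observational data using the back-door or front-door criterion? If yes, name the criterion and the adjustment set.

desc(K)\{K}={B}; candidates ⊆ {D,G,T}.
size 0: {}; under {} K still reaches {B,D,G,T} ∋ B.
{T}: K⊥B given {T} in G with K→· removed — back-door holds.
P(B|do(K)) = Σ_{T} P(B|K,T)·P(T).

P(B|do(K)): backdoor, adjust for {T}.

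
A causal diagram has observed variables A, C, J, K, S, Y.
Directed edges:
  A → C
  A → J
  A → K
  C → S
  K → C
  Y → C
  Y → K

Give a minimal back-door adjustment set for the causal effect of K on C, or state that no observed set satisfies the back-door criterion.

K→C: minimal back-door set {A, Y}.

desc(K)\{K}={C,S}; candidates ⊆ {A,J,Y}.
size 0: {}; under {} K still reaches {A,C,J,S,Y} ∋ C.
size 1: {A}, {J}, {Y}; under {A} K still reaches {C,S,Y} ∋ C.
{A,Y}: K⊥C given {A,Y} in G with K→· removed — back-door holds.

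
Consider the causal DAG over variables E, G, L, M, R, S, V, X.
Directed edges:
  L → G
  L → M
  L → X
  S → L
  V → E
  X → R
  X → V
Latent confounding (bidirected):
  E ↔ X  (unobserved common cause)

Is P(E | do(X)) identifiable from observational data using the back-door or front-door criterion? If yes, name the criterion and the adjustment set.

P(E|do(X)): frontdoor, adjust for {V}.

desc(X)\{X}={E,R,V}; candidates ⊆ {G,L,M,S}.
X↔E: latent back-door arc(s) into X.
size 0: {}; under {} X still reaches {E,G,L,M,S} ∋ E.
size 1: {G}, {L}, {M} …(+1); under {G} X still reaches {E,L,M,S} ∋ E.
size 2: {G,L}, {G,M}, {G,S} …(+3); under {G,L} X still reaches {E} ∋ E.
X↔E cannot be blocked by any observed set — no back-door set.
{V}: (i) intercepts every directed X→E path; (ii) no back-door X→{V}; (iii) {X} blocks every back-door {V}→E. Front-door holds.
P(E|do(X)) = Σ_{V} P(V|X) Σ_{X'} P(E|V,X')P(X').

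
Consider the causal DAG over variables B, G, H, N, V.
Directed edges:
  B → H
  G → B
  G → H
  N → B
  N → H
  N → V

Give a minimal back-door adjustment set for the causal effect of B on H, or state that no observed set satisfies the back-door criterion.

desc(B)\{B}={H}; candidates ⊆ {G,N,V}.
size 0: {}; under {} B still reaches {G,H,N,V} ∋ H.
size 1: {G}, {N}, {V}; under {G} B still reaches {H,N,V} ∋ H.
{G,N}: B⊥H given {G,N} in G with B→· removed — back-door holds.

B→H: minimal back-door set {G, N}.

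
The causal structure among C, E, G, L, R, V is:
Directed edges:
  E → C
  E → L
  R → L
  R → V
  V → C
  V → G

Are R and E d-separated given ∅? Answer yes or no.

Yes — R ⊥ E | ∅.

Bayes-Ball from R | ∅ reaches {C,G,L,V}.
E ∉ reach(R|∅) ⇒ R ⊥ E | ∅.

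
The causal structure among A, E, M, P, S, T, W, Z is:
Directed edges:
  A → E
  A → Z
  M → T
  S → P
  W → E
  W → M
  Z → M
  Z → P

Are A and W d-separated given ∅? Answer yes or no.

Yes — A ⊥ W | ∅.

Bayes-Ball from A | ∅ reaches {E,M,P,T,Z}.
W ∉ reach(A|∅) ⇒ A ⊥ W | ∅.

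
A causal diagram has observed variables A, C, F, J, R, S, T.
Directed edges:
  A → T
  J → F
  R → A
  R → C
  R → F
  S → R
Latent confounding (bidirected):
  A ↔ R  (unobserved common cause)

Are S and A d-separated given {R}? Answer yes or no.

Bayes-Ball from S | {R} reaches {A,T}.
A ∈ reach(S|{R}) ⇒ S ⊥̸ A | {R}.

No — S and A are d-connected given {R}.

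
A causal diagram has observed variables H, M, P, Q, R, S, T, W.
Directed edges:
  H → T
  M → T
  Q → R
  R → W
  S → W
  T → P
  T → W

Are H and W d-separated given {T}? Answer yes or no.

Bayes-Ball from H | {T} reaches {M}.
W ∉ reach(H|{T}) ⇒ H ⊥ W | {T}.

Yes — H ⊥ W | {T}.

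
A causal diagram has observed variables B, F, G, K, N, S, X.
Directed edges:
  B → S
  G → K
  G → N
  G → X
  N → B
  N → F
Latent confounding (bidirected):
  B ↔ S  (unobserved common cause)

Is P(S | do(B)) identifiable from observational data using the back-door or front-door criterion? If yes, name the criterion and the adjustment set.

P(S|do(B)): not identifiable (no BD/FD set).

desc(B)\{B}={S}; candidates ⊆ {F,G,K,N,X}.
B↔S: latent back-door arc(s) into B.
size 0: {}; under {} B still reaches {F,G,K,N,S,X} ∋ S.
size 1: {F}, {G}, {K} …(+2); under {F} B still reaches {G,K,N,S,X} ∋ S.
size 2: {F,G}, {F,K}, {F,N} …(+7); under {F,G} B still reaches {N,S} ∋ S.
B↔S cannot be blocked by any observed set — no back-door set.
No mediator lies on a directed B→…→S path.
Neither criterion identifies P(S|do(B)) in this graph.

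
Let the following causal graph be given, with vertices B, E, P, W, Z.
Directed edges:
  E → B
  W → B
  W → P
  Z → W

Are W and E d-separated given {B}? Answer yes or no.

Bayes-Ball from W | {B} reaches {E,P,Z}.
E ∈ reach(W|{B}) ⇒ W ⊥̸ E | {B}.

No — W and E are d-connected given {B}.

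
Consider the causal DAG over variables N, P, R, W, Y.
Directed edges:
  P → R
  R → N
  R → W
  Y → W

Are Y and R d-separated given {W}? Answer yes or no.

No — Y and R are d-connected given {W}.

Bayes-Ball from Y | {W} reaches {N,P,R}.
R ∈ reach(Y|{W}) ⇒ Y ⊥̸ R | {W}.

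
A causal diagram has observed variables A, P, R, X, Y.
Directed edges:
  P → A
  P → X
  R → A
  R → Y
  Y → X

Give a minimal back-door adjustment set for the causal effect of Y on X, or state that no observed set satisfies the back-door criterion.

desc(Y)\{Y}={X}; candidates ⊆ {A,P,R}.
∅: Y⊥X given ∅ in G with Y→· removed — back-door holds.

Y→X: minimal back-door set ∅.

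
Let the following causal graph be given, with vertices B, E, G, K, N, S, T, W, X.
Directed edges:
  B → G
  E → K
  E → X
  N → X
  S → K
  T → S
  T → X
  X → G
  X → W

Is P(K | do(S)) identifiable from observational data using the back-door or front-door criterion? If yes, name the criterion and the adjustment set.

P(K|do(S)): backdoor, adjust for ∅.

desc(S)\{S}={K}; candidates ⊆ {B,E,G,N,T,W,X}.
∅: S⊥K given ∅ in G with S→· removed — back-door holds.
P(K|do(S)) = P(K|S) — no adjustment needed.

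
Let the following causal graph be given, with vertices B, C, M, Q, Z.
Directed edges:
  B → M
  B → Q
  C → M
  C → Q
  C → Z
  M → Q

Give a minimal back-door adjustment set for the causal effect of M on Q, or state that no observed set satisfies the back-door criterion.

M→Q: minimal back-door set {B, C}.

desc(M)\{M}={Q}; candidates ⊆ {B,C,Z}.
size 0: {}; under {} M still reaches {B,C,Q,Z} ∋ Q.
size 1: {B}, {C}, {Z}; under {B} M still reaches {C,Q,Z} ∋ Q.
{B,C}: M⊥Q given {B,C} in G with M→· removed — back-door holds.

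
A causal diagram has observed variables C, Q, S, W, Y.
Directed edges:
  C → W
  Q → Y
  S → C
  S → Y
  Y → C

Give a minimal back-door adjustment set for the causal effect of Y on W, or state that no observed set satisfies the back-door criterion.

desc(Y)\{Y}={C,W}; candidates ⊆ {Q,S}.
size 0: {}; under {} Y still reaches {C,Q,S,W} ∋ W.
{S}: Y⊥W given {S} in G with Y→· removed — back-door holds.

Y→W: minimal back-door set {S}.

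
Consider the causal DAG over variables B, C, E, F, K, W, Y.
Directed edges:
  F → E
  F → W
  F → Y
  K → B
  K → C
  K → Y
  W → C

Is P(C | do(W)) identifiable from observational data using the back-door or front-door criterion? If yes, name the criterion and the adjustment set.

P(C|do(W)): backdoor, adjust for ∅.

desc(W)\{W}={C}; candidates ⊆ {B,E,F,K,Y}.
∅: W⊥C given ∅ in G with W→· removed — back-door holds.
P(C|do(W)) = P(C|W) — no adjustment needed.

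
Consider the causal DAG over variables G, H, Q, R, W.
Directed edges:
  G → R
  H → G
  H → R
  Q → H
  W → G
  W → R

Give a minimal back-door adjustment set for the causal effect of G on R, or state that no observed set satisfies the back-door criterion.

G→R: minimal back-door set {H, W}.

desc(G)\{G}={R}; candidates ⊆ {H,Q,W}.
size 0: {}; under {} G still reaches {H,Q,R,W} ∋ R.
size 1: {H}, {Q}, {W}; under {H} G still reaches {R,W} ∋ R.
{H,W}: G⊥R given {H,W} in G with G→· removed — back-door holds.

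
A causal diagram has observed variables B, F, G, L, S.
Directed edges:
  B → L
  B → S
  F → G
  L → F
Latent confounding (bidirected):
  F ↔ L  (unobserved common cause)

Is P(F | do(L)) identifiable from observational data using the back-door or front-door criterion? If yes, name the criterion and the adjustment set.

P(F|do(L)): not identifiable (no BD/FD set).

desc(L)\{L}={F,G}; candidates ⊆ {B,S}.
L↔F: latent back-door arc(s) into L.
size 0: {}; under {} L still reaches {B,F,G,S} ∋ F.
size 1: {B}, {S}; under {B} L still reaches {F,G} ∋ F.
size 2: {B,S}; under {B,S} L still reaches {F,G} ∋ F.
L↔F cannot be blocked by any observed set — no back-door set.
No mediator lies on a directed L→…→F path.
Neither criterion identifies P(F|do(L)) in this graph.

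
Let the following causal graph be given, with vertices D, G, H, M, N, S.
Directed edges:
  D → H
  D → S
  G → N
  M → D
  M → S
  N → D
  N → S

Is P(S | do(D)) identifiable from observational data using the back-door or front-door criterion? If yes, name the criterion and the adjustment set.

P(S|do(D)): backdoor, adjust for {M, N}.

desc(D)\{D}={H,S}; candidates ⊆ {G,M,N}.
size 0: {}; under {} D still reaches {G,M,N,S} ∋ S.
size 1: {G}, {M}, {N}; under {G} D still reaches {M,N,S} ∋ S.
{M,N}: D⊥S given {M,N} in G with D→· removed — back-door holds.
P(S|do(D)) = Σ_{M,N} P(S|D,M,N)·P(M,N).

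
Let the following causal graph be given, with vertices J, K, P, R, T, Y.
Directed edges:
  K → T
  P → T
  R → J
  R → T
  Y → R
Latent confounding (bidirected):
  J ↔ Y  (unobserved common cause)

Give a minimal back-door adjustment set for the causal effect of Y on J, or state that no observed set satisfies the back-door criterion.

desc(Y)\{Y}={J,R,T}; candidates ⊆ {K,P}.
Y↔J: latent back-door arc(s) into Y.
size 0: {}; under {} Y still reaches {J} ∋ J.
size 1: {K}, {P}; under {K} Y still reaches {J} ∋ J.
size 2: {K,P}; under {K,P} Y still reaches {J} ∋ J.
Y↔J cannot be blocked by any observed set — no back-door set.

Y→J: no observed back-door set.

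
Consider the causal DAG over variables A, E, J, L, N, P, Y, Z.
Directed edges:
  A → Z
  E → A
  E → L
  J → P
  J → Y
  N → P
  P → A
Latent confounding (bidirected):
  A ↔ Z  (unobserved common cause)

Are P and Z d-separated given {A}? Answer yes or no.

Bayes-Ball from P | {A} reaches {E,J,L,N,Y,Z}.
Z ∈ reach(P|{A}) ⇒ P ⊥̸ Z | {A}.

No — P and Z are d-connected given {A}.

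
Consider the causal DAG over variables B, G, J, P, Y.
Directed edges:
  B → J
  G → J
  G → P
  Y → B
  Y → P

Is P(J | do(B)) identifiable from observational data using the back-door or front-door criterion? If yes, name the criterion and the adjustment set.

desc(B)\{B}={J}; candidates ⊆ {G,P,Y}.
∅: B⊥J given ∅ in G with B→· removed — back-door holds.
P(J|do(B)) = P(J|B) — no adjustment needed.

P(J|do(B)): backdoor, adjust for ∅.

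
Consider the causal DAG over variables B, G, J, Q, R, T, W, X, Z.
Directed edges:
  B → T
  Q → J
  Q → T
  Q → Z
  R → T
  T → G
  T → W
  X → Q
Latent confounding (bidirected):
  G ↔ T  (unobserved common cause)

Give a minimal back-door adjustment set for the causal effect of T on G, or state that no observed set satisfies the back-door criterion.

desc(T)\{T}={G,W}; candidates ⊆ {B,J,Q,R,X,Z}.
T↔G: latent back-door arc(s) into T.
size 0: {}; under {} T still reaches {B,G,J,Q,R,X,Z} ∋ G.
size 1: {B}, {J}, {Q} …(+3); under {B} T still reaches {G,J,Q,R,X,Z} ∋ G.
size 2: {B,J}, {B,Q}, {B,R} …(+12); under {B,J} T still reaches {G,Q,R,X,Z} ∋ G.
T↔G cannot be blocked by any observed set — no back-door set.

T→G: no observed back-door set.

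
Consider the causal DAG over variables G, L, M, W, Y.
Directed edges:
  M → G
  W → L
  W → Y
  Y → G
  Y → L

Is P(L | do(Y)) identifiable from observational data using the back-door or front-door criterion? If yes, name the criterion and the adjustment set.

P(L|do(Y)): backdoor, adjust for {W}.

desc(Y)\{Y}={G,L}; candidates ⊆ {M,W}.
size 0: {}; under {} Y still reaches {L,W} ∋ L.
{W}: Y⊥L given {W} in G with Y→· removed — back-door holds.
P(L|do(Y)) = Σ_{W} P(L|Y,W)·P(W).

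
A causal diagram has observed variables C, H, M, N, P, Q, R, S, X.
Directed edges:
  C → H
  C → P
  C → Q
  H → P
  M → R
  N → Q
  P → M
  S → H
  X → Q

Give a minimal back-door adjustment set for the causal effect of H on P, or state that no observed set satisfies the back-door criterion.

H→P: minimal back-door set {C}.

desc(H)\{H}={M,P,R}; candidates ⊆ {C,N,Q,S,X}.
size 0: {}; under {} H still reaches {C,M,P,Q,R,S} ∋ P.
{C}: H⊥P given {C} in G with H→· removed — back-door holds.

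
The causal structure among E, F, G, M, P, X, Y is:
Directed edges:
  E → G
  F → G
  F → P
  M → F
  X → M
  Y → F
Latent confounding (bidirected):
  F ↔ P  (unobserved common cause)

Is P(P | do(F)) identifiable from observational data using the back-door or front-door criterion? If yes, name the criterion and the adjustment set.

desc(F)\{F}={G,P}; candidates ⊆ {E,M,X,Y}.
F↔P: latent back-door arc(s) into F.
size 0: {}; under {} F still reaches {M,P,X,Y} ∋ P.
size 1: {E}, {M}, {X} …(+1); under {E} F still reaches {M,P,X,Y} ∋ P.
size 2: {E,M}, {E,X}, {E,Y} …(+3); under {E,M} F still reaches {P,Y} ∋ P.
F↔P cannot be blocked by any observed set — no back-door set.
No mediator lies on a directed F→…→P path.
Neither criterion identifies P(P|do(F)) in this graph.

P(P|do(F)): not identifiable (no BD/FD set).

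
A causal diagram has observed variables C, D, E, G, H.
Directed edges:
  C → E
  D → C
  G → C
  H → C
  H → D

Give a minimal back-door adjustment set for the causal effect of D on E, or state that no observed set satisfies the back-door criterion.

desc(D)\{D}={C,E}; candidates ⊆ {G,H}.
size 0: {}; under {} D still reaches {C,E,H} ∋ E.
{H}: D⊥E given {H} in G with D→· removed — back-door holds.

D→E: minimal back-door set {H}.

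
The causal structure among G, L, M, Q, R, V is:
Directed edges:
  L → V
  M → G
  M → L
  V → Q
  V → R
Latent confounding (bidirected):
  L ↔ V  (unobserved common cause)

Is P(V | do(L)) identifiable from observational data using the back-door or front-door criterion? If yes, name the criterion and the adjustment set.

desc(L)\{L}={Q,R,V}; candidates ⊆ {G,M}.
L↔V: latent back-door arc(s) into L.
size 0: {}; under {} L still reaches {G,M,Q,R,V} ∋ V.
size 1: {G}, {M}; under {G} L still reaches {M,Q,R,V} ∋ V.
size 2: {G,M}; under {G,M} L still reaches {Q,R,V} ∋ V.
L↔V cannot be blocked by any observed set — no back-door set.
No mediator lies on a directed L→…→V path.
Neither criterion identifies P(V|do(L)) in this graph.

P(V|do(L)): not identifiable (no BD/FD set).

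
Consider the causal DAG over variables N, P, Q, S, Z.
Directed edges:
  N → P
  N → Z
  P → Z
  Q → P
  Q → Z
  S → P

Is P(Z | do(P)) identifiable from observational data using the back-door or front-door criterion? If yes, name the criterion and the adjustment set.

P(Z|do(P)): backdoor, adjust for {N, Q}.

desc(P)\{P}={Z}; candidates ⊆ {N,Q,S}.
size 0: {}; under {} P still reaches {N,Q,S,Z} ∋ Z.
size 1: {N}, {Q}, {S}; under {N} P still reaches {Q,S,Z} ∋ Z.
{N,Q}: P⊥Z given {N,Q} in G with P→· removed — back-door holds.
P(Z|do(P)) = Σ_{N,Q} P(Z|P,N,Q)·P(N,Q).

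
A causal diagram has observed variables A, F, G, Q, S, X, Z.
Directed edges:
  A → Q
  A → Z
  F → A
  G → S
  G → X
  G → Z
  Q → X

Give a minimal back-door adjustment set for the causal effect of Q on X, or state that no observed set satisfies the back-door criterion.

desc(Q)\{Q}={X}; candidates ⊆ {A,F,G,S,Z}.
∅: Q⊥X given ∅ in G with Q→· removed — back-door holds.

Q→X: minimal back-door set ∅.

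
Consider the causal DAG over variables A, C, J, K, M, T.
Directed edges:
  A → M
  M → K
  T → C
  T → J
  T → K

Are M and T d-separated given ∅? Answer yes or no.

Yes — M ⊥ T | ∅.

Bayes-Ball from M | ∅ reaches {A,K}.
T ∉ reach(M|∅) ⇒ M ⊥ T | ∅.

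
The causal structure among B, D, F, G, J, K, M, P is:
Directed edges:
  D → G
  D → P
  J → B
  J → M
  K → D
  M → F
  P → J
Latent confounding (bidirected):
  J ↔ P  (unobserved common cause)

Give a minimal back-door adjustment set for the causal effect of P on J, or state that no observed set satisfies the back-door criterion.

P→J: no observed back-door set.

desc(P)\{P}={B,F,J,M}; candidates ⊆ {D,G,K}.
P↔J: latent back-door arc(s) into P.
size 0: {}; under {} P still reaches {B,D,F,G,J,K,M} ∋ J.
size 1: {D}, {G}, {K}; under {D} P still reaches {B,F,J,M} ∋ J.
size 2: {D,G}, {D,K}, {G,K}; under {D,G} P still reaches {B,F,J,M} ∋ J.
P↔J cannot be blocked by any observed set — no back-door set.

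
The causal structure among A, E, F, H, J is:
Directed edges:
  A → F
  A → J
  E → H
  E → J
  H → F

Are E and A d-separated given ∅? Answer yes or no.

Yes — E ⊥ A | ∅.

Bayes-Ball from E | ∅ reaches {F,H,J}.
A ∉ reach(E|∅) ⇒ E ⊥ A | ∅.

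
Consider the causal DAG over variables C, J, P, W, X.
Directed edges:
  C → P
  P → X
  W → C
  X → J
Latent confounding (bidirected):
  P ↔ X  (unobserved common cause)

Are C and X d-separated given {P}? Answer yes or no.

Bayes-Ball from C | {P} reaches {J,W,X}.
X ∈ reach(C|{P}) ⇒ C ⊥̸ X | {P}.

No — C and X are d-connected given {P}.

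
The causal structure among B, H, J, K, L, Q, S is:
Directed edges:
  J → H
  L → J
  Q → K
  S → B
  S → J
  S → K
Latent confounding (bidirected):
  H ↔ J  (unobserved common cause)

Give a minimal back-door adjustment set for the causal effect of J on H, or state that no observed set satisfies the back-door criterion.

J→H: no observed back-door set.

desc(J)\{J}={H}; candidates ⊆ {B,K,L,Q,S}.
J↔H: latent back-door arc(s) into J.
size 0: {}; under {} J still reaches {B,H,K,L,S} ∋ H.
size 1: {B}, {K}, {L} …(+2); under {B} J still reaches {H,K,L,S} ∋ H.
size 2: {B,K}, {B,L}, {B,Q} …(+7); under {B,K} J still reaches {H,L,Q,S} ∋ H.
J↔H cannot be blocked by any observed set — no back-door set.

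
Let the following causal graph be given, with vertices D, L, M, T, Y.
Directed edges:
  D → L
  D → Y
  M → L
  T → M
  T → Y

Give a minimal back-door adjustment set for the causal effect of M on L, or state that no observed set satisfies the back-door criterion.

desc(M)\{M}={L}; candidates ⊆ {D,T,Y}.
∅: M⊥L given ∅ in G with M→· removed — back-door holds.

M→L: minimal back-door set ∅.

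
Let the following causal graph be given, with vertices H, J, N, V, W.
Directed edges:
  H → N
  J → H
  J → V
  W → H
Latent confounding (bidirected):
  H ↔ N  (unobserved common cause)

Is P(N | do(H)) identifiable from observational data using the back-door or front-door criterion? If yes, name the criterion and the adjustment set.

P(N|do(H)): not identifiable (no BD/FD set).

desc(H)\{H}={N}; candidates ⊆ {J,V,W}.
H↔N: latent back-door arc(s) into H.
size 0: {}; under {} H still reaches {J,N,V,W} ∋ N.
size 1: {J}, {V}, {W}; under {J} H still reaches {N,W} ∋ N.
size 2: {J,V}, {J,W}, {V,W}; under {J,V} H still reaches {N,W} ∋ N.
H↔N cannot be blocked by any observed set — no back-door set.
No mediator lies on a directed H→…→N path.
Neither criterion identifies P(N|do(H)) in this graph.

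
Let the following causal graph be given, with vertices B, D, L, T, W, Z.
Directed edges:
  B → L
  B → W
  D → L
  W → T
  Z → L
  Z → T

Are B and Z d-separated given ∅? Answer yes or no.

Bayes-Ball from B | ∅ reaches {L,T,W}.
Z ∉ reach(B|∅) ⇒ B ⊥ Z | ∅.

Yes — B ⊥ Z | ∅.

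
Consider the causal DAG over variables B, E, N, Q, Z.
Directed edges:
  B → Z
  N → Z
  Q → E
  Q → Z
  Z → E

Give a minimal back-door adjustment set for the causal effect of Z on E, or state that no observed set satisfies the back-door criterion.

Z→E: minimal back-door set {Q}.

desc(Z)\{Z}={E}; candidates ⊆ {B,N,Q}.
size 0: {}; under {} Z still reaches {B,E,N,Q} ∋ E.
{Q}: Z⊥E given {Q} in G with Z→· removed — back-door holds.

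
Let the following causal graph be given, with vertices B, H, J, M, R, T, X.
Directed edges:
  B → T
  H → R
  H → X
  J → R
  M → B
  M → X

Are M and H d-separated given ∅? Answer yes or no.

Yes — M ⊥ H | ∅.

Bayes-Ball from M | ∅ reaches {B,T,X}.
H ∉ reach(M|∅) ⇒ M ⊥ H | ∅.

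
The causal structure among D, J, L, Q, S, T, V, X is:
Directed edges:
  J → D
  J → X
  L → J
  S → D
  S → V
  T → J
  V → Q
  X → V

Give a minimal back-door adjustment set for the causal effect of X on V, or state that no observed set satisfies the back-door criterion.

X→V: minimal back-door set ∅.

desc(X)\{X}={Q,V}; candidates ⊆ {D,J,L,S,T}.
∅: X⊥V given ∅ in G with X→· removed — back-door holds.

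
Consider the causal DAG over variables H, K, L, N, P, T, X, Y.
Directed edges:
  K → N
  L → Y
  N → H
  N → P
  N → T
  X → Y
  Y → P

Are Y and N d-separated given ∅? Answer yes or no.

Bayes-Ball from Y | ∅ reaches {L,P,X}.
N ∉ reach(Y|∅) ⇒ Y ⊥ N | ∅.

Yes — Y ⊥ N | ∅.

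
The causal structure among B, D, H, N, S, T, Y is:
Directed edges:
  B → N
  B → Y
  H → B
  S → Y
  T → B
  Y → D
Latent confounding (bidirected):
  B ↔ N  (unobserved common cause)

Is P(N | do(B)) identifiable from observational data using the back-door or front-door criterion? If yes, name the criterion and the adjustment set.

desc(B)\{B}={D,N,Y}; candidates ⊆ {H,S,T}.
B↔N: latent back-door arc(s) into B.
size 0: {}; under {} B still reaches {H,N,T} ∋ N.
size 1: {H}, {S}, {T}; under {H} B still reaches {N,T} ∋ N.
size 2: {H,S}, {H,T}, {S,T}; under {H,S} B still reaches {N,T} ∋ N.
B↔N cannot be blocked by any observed set — no back-door set.
No mediator lies on a directed B→…→N path.
Neither criterion identifies P(N|do(B)) in this graph.

P(N|do(B)): not identifiable (no BD/FD set).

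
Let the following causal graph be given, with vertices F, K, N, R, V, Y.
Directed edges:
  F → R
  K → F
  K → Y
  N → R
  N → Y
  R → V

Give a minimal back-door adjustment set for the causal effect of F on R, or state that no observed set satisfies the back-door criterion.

desc(F)\{F}={R,V}; candidates ⊆ {K,N,Y}.
∅: F⊥R given ∅ in G with F→· removed — back-door holds.

F→R: minimal back-door set ∅.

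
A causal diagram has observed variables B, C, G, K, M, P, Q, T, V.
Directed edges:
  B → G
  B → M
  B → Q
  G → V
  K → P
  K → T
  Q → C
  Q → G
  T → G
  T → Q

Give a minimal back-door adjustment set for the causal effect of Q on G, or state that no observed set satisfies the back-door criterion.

Q→G: minimal back-door set {B, T}.

desc(Q)\{Q}={C,G,V}; candidates ⊆ {B,K,M,P,T}.
size 0: {}; under {} Q still reaches {B,G,K,M,P,T,V} ∋ G.
size 1: {B}, {K}, {M} …(+2); under {B} Q still reaches {G,K,P,T,V} ∋ G.
{B,T}: Q⊥G given {B,T} in G with Q→· removed — back-door holds.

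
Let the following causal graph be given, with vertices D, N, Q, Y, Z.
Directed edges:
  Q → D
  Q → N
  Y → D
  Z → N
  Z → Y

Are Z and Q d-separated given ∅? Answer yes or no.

Yes — Z ⊥ Q | ∅.

Bayes-Ball from Z | ∅ reaches {D,N,Y}.
Q ∉ reach(Z|∅) ⇒ Z ⊥ Q | ∅.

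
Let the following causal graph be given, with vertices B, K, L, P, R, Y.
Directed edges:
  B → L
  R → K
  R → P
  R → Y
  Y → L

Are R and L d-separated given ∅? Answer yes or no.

Bayes-Ball from R | ∅ reaches {K,L,P,Y}.
L ∈ reach(R|∅) ⇒ R ⊥̸ L | ∅.

No — R and L are d-connected given ∅.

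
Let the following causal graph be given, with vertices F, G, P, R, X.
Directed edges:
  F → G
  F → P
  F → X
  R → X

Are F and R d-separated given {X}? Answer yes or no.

Bayes-Ball from F | {X} reaches {G,P,R}.
R ∈ reach(F|{X}) ⇒ F ⊥̸ R | {X}.

No — F and R are d-connected given {X}.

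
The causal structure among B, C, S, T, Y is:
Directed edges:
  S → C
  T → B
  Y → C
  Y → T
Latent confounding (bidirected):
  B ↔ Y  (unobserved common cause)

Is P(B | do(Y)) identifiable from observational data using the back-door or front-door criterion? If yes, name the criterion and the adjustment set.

P(B|do(Y)): frontdoor, adjust for {T}.

desc(Y)\{Y}={B,C,T}; candidates ⊆ {S}.
Y↔B: latent back-door arc(s) into Y.
size 0: {}; under {} Y still reaches {B} ∋ B.
size 1: {S}; under {S} Y still reaches {B} ∋ B.
Y↔B cannot be blocked by any observed set — no back-door set.
{T}: (i) intercepts every directed Y→B path; (ii) no back-door Y→{T}; (iii) {Y} blocks every back-door {T}→B. Front-door holds.
P(B|do(Y)) = Σ_{T} P(T|Y) Σ_{Y'} P(B|T,Y')P(Y').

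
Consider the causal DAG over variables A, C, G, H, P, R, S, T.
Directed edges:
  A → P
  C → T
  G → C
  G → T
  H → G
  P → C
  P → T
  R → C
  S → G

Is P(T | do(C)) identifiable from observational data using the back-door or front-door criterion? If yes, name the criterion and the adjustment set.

P(T|do(C)): backdoor, adjust for {G, P}.

desc(C)\{C}={T}; candidates ⊆ {A,G,H,P,R,S}.
size 0: {}; under {} C still reaches {A,G,H,P,R,S,T} ∋ T.
size 1: {A}, {G}, {H} …(+3); under {A} C still reaches {G,H,P,R,S,T} ∋ T.
{G,P}: C⊥T given {G,P} in G with C→· removed — back-door holds.
P(T|do(C)) = Σ_{G,P} P(T|C,G,P)·P(G,P).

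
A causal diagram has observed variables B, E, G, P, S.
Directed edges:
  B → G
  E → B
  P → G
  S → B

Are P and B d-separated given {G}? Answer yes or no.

Bayes-Ball from P | {G} reaches {B,E,S}.
B ∈ reach(P|{G}) ⇒ P ⊥̸ B | {G}.

No — P and B are d-connected given {G}.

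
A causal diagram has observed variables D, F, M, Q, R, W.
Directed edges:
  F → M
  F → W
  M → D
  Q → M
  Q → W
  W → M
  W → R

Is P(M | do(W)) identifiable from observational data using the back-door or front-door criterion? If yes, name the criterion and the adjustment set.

desc(W)\{W}={D,M,R}; candidates ⊆ {F,Q}.
size 0: {}; under {} W still reaches {D,F,M,Q} ∋ M.
size 1: {F}, {Q}; under {F} W still reaches {D,M,Q} ∋ M.
{F,Q}: W⊥M given {F,Q} in G with W→· removed — back-door holds.
P(M|do(W)) = Σ_{F,Q} P(M|W,F,Q)·P(F,Q).

P(M|do(W)): backdoor, adjust for {F, Q}.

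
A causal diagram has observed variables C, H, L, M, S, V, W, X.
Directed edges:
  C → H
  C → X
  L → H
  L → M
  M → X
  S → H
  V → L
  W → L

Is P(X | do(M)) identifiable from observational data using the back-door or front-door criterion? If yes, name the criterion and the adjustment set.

desc(M)\{M}={X}; candidates ⊆ {C,H,L,S,V,W}.
∅: M⊥X given ∅ in G with M→· removed — back-door holds.
P(X|do(M)) = P(X|M) — no adjustment needed.

P(X|do(M)): backdoor, adjust for ∅.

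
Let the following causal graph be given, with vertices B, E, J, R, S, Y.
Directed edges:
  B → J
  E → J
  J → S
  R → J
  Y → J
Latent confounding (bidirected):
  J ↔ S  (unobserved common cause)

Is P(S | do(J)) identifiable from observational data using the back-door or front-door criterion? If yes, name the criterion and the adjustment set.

desc(J)\{J}={S}; candidates ⊆ {B,E,R,Y}.
J↔S: latent back-door arc(s) into J.
size 0: {}; under {} J still reaches {B,E,R,S,Y} ∋ S.
size 1: {B}, {E}, {R} …(+1); under {B} J still reaches {E,R,S,Y} ∋ S.
size 2: {B,E}, {B,R}, {B,Y} …(+3); under {B,E} J still reaches {R,S,Y} ∋ S.
J↔S cannot be blocked by any observed set — no back-door set.
No mediator lies on a directed J→…→S path.
Neither criterion identifies P(S|do(J)) in this graph.

P(S|do(J)): not identifiable (no BD/FD set).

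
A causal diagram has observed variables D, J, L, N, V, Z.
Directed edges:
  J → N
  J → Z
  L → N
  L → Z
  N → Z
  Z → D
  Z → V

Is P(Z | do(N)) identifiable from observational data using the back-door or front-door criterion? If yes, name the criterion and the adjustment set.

desc(N)\{N}={D,V,Z}; candidates ⊆ {J,L}.
size 0: {}; under {} N still reaches {D,J,L,V,Z} ∋ Z.
size 1: {J}, {L}; under {J} N still reaches {D,L,V,Z} ∋ Z.
{J,L}: N⊥Z given {J,L} in G with N→· removed — back-door holds.
P(Z|do(N)) = Σ_{J,L} P(Z|N,J,L)·P(J,L).

P(Z|do(N)): backdoor, adjust for {J, L}.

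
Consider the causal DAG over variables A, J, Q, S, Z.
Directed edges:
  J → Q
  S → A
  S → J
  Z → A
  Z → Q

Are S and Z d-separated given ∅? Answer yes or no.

Yes — S ⊥ Z | ∅.

Bayes-Ball from S | ∅ reaches {A,J,Q}.
Z ∉ reach(S|∅) ⇒ S ⊥ Z | ∅.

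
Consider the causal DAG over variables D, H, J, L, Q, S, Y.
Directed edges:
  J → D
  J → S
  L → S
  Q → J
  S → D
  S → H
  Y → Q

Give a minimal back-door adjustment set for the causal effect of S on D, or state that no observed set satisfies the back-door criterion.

desc(S)\{S}={D,H}; candidates ⊆ {J,L,Q,Y}.
size 0: {}; under {} S still reaches {D,J,L,Q,Y} ∋ D.
{J}: S⊥D given {J} in G with S→· removed — back-door holds.

S→D: minimal back-door set {J}.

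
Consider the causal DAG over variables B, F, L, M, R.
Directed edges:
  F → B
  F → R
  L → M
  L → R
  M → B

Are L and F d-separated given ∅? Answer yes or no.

Bayes-Ball from L | ∅ reaches {B,M,R}.
F ∉ reach(L|∅) ⇒ L ⊥ F | ∅.

Yes — L ⊥ F | ∅.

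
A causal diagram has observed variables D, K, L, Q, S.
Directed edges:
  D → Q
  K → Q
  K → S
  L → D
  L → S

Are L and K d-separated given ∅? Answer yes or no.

Bayes-Ball from L | ∅ reaches {D,Q,S}.
K ∉ reach(L|∅) ⇒ L ⊥ K | ∅.

Yes — L ⊥ K | ∅.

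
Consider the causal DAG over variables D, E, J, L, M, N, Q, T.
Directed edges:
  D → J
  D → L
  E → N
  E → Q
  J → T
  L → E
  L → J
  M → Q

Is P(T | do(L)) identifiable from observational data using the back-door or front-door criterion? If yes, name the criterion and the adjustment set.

P(T|do(L)): backdoor, adjust for {D}.

desc(L)\{L}={E,J,N,Q,T}; candidates ⊆ {D,M}.
size 0: {}; under {} L still reaches {D,J,T} ∋ T.
{D}: L⊥T given {D} in G with L→· removed — back-door holds.
P(T|do(L)) = Σ_{D} P(T|L,D)·P(D).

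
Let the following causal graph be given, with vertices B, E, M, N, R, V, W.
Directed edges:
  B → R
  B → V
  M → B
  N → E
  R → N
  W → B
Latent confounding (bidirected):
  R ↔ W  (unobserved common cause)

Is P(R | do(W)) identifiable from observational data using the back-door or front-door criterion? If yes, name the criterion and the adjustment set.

desc(W)\{W}={B,E,N,R,V}; candidates ⊆ {M}.
W↔R: latent back-door arc(s) into W.
size 0: {}; under {} W still reaches {E,N,R} ∋ R.
size 1: {M}; under {M} W still reaches {E,N,R} ∋ R.
W↔R cannot be blocked by any observed set — no back-door set.
{B}: (i) intercepts every directed W→R path; (ii) no back-door W→{B}; (iii) {W} blocks every back-door {B}→R. Front-door holds.
P(R|do(W)) = Σ_{B} P(B|W) Σ_{W'} P(R|B,W')P(W').

P(R|do(W)): frontdoor, adjust for {B}.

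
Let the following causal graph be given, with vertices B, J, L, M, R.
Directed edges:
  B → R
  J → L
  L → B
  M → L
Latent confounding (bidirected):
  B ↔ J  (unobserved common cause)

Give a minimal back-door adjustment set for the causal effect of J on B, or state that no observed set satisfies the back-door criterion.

desc(J)\{J}={B,L,R}; candidates ⊆ {M}.
J↔B: latent back-door arc(s) into J.
size 0: {}; under {} J still reaches {B,R} ∋ B.
size 1: {M}; under {M} J still reaches {B,R} ∋ B.
J↔B cannot be blocked by any observed set — no back-door set.

J→B: no observed back-door set.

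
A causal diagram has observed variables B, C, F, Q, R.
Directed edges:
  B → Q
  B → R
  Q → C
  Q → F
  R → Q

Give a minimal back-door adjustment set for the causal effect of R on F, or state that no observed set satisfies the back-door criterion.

desc(R)\{R}={C,F,Q}; candidates ⊆ {B}.
size 0: {}; under {} R still reaches {B,C,F,Q} ∋ F.
{B}: R⊥F given {B} in G with R→· removed — back-door holds.

R→F: minimal back-door set {B}.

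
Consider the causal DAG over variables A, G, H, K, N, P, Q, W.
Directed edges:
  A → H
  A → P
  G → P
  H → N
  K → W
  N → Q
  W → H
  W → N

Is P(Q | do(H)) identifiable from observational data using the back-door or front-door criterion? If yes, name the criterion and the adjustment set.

P(Q|do(H)): backdoor, adjust for {W}.

desc(H)\{H}={N,Q}; candidates ⊆ {A,G,K,P,W}.
size 0: {}; under {} H still reaches {A,K,N,P,Q,W} ∋ Q.
{W}: H⊥Q given {W} in G with H→· removed — back-door holds.
P(Q|do(H)) = Σ_{W} P(Q|H,W)·P(W).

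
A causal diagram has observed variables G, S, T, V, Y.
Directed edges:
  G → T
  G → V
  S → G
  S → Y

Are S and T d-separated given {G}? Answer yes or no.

Bayes-Ball from S | {G} reaches {Y}.
T ∉ reach(S|{G}) ⇒ S ⊥ T | {G}.

Yes — S ⊥ T | {G}.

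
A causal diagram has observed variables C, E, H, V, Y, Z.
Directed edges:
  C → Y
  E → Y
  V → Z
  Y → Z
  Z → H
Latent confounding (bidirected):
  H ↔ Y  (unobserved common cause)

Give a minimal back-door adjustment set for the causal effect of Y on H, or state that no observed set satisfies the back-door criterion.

desc(Y)\{Y}={H,Z}; candidates ⊆ {C,E,V}.
Y↔H: latent back-door arc(s) into Y.
size 0: {}; under {} Y still reaches {C,E,H} ∋ H.
size 1: {C}, {E}, {V}; under {C} Y still reaches {E,H} ∋ H.
size 2: {C,E}, {C,V}, {E,V}; under {C,E} Y still reaches {H} ∋ H.
Y↔H cannot be blocked by any observed set — no back-door set.

Y→H: no observed back-door set.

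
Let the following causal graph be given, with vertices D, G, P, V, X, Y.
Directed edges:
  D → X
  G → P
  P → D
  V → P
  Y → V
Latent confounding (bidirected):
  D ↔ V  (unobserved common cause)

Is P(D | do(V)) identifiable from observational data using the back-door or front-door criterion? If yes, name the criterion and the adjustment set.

P(D|do(V)): frontdoor, adjust for {P}.

desc(V)\{V}={D,P,X}; candidates ⊆ {G,Y}.
V↔D: latent back-door arc(s) into V.
size 0: {}; under {} V still reaches {D,X,Y} ∋ D.
size 1: {G}, {Y}; under {G} V still reaches {D,X,Y} ∋ D.
size 2: {G,Y}; under {G,Y} V still reaches {D,X} ∋ D.
V↔D cannot be blocked by any observed set — no back-door set.
{P}: (i) intercepts every directed V→D path; (ii) no back-door V→{P}; (iii) {V} blocks every back-door {P}→D. Front-door holds.
P(D|do(V)) = Σ_{P} P(P|V) Σ_{V'} P(D|P,V')P(V').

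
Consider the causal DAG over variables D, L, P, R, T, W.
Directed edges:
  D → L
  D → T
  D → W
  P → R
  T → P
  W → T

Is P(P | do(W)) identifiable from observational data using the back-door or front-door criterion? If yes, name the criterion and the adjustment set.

desc(W)\{W}={P,R,T}; candidates ⊆ {D,L}.
size 0: {}; under {} W still reaches {D,L,P,R,T} ∋ P.
{D}: W⊥P given {D} in G with W→· removed — back-door holds.
P(P|do(W)) = Σ_{D} P(P|W,D)·P(D).

P(P|do(W)): backdoor, adjust for {D}.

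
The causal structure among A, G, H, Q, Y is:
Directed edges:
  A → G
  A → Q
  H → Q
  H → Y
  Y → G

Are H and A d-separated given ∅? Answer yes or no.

Bayes-Ball from H | ∅ reaches {G,Q,Y}.
A ∉ reach(H|∅) ⇒ H ⊥ A | ∅.

Yes — H ⊥ A | ∅.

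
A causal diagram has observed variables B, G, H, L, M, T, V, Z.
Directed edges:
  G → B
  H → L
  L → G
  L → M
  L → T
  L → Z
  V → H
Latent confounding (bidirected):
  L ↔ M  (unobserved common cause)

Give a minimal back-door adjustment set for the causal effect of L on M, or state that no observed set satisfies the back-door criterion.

L→M: no observed back-door set.

desc(L)\{L}={B,G,M,T,Z}; candidates ⊆ {H,V}.
L↔M: latent back-door arc(s) into L.
size 0: {}; under {} L still reaches {H,M,V} ∋ M.
size 1: {H}, {V}; under {H} L still reaches {M} ∋ M.
size 2: {H,V}; under {H,V} L still reaches {M} ∋ M.
L↔M cannot be blocked by any observed set — no back-door set.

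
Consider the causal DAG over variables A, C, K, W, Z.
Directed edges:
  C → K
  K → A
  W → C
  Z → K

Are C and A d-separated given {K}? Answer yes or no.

Yes — C ⊥ A | {K}.

Bayes-Ball from C | {K} reaches {W,Z}.
A ∉ reach(C|{K}) ⇒ C ⊥ A | {K}.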